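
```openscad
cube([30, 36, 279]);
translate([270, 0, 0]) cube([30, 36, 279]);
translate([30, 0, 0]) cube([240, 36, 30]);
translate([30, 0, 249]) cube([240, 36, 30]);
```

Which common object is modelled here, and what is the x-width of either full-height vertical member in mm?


A picture frame. The border width is 30 mm.

Four thin pieces enclosing a rectangular opening — a picture frame. The two full-height stiles are 279 mm tall; the top rail sits at z = 249 and is 30 mm tall, so the border above the opening is 279 − 249 = 30 mm, matching the stile x-width.


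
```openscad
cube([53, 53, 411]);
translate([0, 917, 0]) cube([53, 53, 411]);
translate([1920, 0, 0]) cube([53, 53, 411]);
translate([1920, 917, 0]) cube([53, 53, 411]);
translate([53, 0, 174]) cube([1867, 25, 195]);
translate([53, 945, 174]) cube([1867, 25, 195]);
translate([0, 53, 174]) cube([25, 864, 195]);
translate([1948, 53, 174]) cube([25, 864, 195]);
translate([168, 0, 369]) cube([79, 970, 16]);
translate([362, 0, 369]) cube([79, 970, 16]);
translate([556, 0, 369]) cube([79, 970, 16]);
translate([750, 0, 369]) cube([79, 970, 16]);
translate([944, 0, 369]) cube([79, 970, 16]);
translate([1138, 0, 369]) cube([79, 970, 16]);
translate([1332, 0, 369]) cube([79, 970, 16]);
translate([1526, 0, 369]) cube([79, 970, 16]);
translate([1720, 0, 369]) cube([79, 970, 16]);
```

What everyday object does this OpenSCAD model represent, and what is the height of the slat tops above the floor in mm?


A bed frame. The slat-top height is 385 mm.

Four posts, four rails, and a row of slats — a bed frame. Slats sit on the rails at z = 174 + 195 = 369; with slat thickness 16, the top is 385 mm.


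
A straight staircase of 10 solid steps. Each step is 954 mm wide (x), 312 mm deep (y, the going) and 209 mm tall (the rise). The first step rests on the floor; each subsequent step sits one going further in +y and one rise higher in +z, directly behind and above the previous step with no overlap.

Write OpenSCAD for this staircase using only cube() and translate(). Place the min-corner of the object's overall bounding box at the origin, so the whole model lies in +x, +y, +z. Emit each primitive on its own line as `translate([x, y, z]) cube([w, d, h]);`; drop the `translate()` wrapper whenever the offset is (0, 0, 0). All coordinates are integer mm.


cube([954, 312, 209]);
translate([0, 312, 209]) cube([954, 312, 209]);
translate([0, 624, 418]) cube([954, 312, 209]);
translate([0, 936, 627]) cube([954, 312, 209]);
translate([0, 1248, 836]) cube([954, 312, 209]);
translate([0, 1560, 1045]) cube([954, 312, 209]);
translate([0, 1872, 1254]) cube([954, 312, 209]);
translate([0, 2184, 1463]) cube([954, 312, 209]);
translate([0, 2496, 1672]) cube([954, 312, 209]);
translate([0, 2808, 1881]) cube([954, 312, 209]);


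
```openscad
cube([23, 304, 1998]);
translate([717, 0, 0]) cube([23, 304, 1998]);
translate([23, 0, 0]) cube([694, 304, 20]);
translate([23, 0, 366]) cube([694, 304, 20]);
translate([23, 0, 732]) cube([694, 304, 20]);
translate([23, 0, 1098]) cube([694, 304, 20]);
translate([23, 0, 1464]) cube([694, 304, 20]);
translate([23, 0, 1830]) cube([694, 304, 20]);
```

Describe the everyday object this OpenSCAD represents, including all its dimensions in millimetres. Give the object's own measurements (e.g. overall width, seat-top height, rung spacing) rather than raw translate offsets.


An open bookshelf. Two side panels, each 23 mm thick, 304 mm deep and 1998 mm tall, stand 740 mm apart (outside-to-outside). Between them sit 6 shelves, each 20 mm thick and 304 mm deep, spanning the full gap between the sides. The bottom shelf rests on the floor (its underside at z = 0) and the clear gap between one shelf's top and the next shelf's underside is 346 mm.


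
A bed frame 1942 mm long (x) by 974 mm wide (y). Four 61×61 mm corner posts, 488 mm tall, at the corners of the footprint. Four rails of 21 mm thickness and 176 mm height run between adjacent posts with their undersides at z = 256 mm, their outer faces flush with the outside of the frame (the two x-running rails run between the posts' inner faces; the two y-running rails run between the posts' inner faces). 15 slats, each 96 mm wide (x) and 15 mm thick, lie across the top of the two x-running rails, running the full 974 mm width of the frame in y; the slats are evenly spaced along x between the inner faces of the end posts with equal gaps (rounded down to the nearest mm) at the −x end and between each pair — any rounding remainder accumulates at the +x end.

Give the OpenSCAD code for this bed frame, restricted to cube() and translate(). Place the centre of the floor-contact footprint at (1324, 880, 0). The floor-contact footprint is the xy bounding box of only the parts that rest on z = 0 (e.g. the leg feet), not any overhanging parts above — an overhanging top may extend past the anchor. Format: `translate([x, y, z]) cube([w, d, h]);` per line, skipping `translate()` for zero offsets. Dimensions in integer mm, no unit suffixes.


translate([353, 393, 0]) cube([61, 61, 488]);
translate([353, 1306, 0]) cube([61, 61, 488]);
translate([2234, 393, 0]) cube([61, 61, 488]);
translate([2234, 1306, 0]) cube([61, 61, 488]);
translate([414, 393, 256]) cube([1820, 21, 176]);
translate([414, 1346, 256]) cube([1820, 21, 176]);
translate([353, 454, 256]) cube([21, 852, 176]);
translate([2274, 454, 256]) cube([21, 852, 176]);
translate([437, 393, 432]) cube([96, 974, 15]);
translate([556, 393, 432]) cube([96, 974, 15]);
translate([675, 393, 432]) cube([96, 974, 15]);
translate([794, 393, 432]) cube([96, 974, 15]);
translate([913, 393, 432]) cube([96, 974, 15]);
translate([1032, 393, 432]) cube([96, 974, 15]);
translate([1151, 393, 432]) cube([96, 974, 15]);
translate([1270, 393, 432]) cube([96, 974, 15]);
translate([1389, 393, 432]) cube([96, 974, 15]);
translate([1508, 393, 432]) cube([96, 974, 15]);
translate([1627, 393, 432]) cube([96, 974, 15]);
translate([1746, 393, 432]) cube([96, 974, 15]);
translate([1865, 393, 432]) cube([96, 974, 15]);
translate([1984, 393, 432]) cube([96, 974, 15]);
translate([2103, 393, 432]) cube([96, 974, 15]);


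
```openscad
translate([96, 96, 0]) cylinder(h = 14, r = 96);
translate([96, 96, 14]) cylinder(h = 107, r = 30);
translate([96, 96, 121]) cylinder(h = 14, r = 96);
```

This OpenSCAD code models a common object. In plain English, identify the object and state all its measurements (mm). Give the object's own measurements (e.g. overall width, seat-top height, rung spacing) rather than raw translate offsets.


A spool: two coaxial disc flanges of radius 96 mm and thickness 14 mm, joined by a core cylinder of radius 30 mm and height 107 mm. The lower flange rests on z = 0 and the three cylinders share a vertical axis.


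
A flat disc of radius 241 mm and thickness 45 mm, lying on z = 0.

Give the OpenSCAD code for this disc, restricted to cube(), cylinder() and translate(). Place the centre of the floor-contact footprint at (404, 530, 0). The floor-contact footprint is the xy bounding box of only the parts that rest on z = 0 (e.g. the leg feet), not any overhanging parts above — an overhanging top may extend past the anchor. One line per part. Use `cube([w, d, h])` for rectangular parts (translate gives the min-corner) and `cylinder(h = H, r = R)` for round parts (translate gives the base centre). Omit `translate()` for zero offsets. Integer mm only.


translate([404, 530, 0]) cylinder(h = 45, r = 241);


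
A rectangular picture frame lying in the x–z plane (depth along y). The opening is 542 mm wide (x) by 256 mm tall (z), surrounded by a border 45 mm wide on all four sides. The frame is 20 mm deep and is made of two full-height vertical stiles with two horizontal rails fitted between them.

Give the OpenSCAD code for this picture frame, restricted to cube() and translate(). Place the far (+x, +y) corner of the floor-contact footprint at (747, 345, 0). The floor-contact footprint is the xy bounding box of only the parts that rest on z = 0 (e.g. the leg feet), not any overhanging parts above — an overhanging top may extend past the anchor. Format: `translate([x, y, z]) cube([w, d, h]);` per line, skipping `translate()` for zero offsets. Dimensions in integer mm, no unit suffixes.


translate([115, 325, 0]) cube([45, 20, 346]);
translate([702, 325, 0]) cube([45, 20, 346]);
translate([160, 325, 0]) cube([542, 20, 45]);
translate([160, 325, 301]) cube([542, 20, 45]);


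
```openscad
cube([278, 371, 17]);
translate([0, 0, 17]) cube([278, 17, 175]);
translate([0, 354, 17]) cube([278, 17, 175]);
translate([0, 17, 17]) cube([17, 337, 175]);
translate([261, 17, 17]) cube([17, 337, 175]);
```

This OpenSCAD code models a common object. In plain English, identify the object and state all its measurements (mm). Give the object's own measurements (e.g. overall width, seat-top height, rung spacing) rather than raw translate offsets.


An open-topped rectangular box: outside dimensions 278×371×192 mm, with a uniform wall and base thickness of 17 mm. The base is a full 278×371 slab on the floor; four walls sit on top of the base. The front and back walls (the −y and +y sides) span the full width; the two side walls fit between them.


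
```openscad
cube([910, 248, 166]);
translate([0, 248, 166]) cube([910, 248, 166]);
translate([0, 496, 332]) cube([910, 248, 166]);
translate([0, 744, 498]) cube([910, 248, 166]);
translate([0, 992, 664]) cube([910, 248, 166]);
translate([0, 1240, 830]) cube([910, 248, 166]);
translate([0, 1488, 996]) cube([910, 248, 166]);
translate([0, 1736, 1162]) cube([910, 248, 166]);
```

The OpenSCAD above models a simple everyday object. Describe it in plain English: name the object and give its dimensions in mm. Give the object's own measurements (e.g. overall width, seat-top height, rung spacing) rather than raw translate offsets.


A straight staircase of 8 solid steps. Each step is 910 mm wide (x), 248 mm deep (y, the going) and 166 mm tall (the rise). The first step rests on the floor; each subsequent step sits one going further in +y and one rise higher in +z, directly behind and above the previous step with no overlap.


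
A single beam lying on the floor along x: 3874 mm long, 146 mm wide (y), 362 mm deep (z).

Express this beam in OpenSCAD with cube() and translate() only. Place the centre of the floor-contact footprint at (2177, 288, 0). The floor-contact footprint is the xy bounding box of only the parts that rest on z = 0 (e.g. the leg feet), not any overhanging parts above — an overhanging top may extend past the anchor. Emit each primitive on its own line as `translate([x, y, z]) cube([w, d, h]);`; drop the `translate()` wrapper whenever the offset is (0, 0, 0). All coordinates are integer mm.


translate([240, 215, 0]) cube([3874, 146, 362]);


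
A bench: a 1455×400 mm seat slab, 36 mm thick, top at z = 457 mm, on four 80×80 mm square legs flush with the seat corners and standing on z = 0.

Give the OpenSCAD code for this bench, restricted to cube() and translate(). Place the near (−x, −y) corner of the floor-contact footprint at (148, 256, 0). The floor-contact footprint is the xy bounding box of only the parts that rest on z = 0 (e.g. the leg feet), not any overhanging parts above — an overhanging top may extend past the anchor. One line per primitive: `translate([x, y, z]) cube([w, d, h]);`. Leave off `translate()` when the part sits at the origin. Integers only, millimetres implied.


// leg_h = 457 − 36 = 421
translate([148, 256, 421]) cube([1455, 400, 36]);
translate([148, 256, 0]) cube([80, 80, 421]);
translate([148, 576, 0]) cube([80, 80, 421]);
translate([1523, 256, 0]) cube([80, 80, 421]);
translate([1523, 576, 0]) cube([80, 80, 421]);


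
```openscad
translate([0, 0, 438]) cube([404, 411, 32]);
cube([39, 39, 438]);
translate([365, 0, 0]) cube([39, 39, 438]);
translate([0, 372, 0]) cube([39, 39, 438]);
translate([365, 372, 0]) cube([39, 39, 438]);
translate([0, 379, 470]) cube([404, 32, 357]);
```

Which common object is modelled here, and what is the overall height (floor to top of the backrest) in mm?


A chair. The overall height is 827 mm.

A slab on four corner posts with a tall panel at the back — a chair. The seat slab sits at z = 438 with thickness 32, and the 357 mm backrest starts at the seat top, so the overall height is 438 + 32 + 357 = 827 mm.


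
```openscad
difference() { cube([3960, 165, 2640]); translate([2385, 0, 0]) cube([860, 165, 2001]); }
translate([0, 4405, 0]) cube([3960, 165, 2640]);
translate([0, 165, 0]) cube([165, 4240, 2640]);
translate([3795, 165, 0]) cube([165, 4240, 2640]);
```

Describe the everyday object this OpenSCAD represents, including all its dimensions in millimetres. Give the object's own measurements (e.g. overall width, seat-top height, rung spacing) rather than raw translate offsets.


A single room: four walls, each 2640 mm tall and 165 mm thick, enclosing an outside footprint 3960×4570 mm (x × y), no floor or roof. The front and back walls (−y and +y sides) run the full x-width; the side walls fit between their inner faces. A door opening 860 mm wide and 2001 mm tall is cut through the front wall from the floor up, its −x edge 2385 mm from the wall's −x end.


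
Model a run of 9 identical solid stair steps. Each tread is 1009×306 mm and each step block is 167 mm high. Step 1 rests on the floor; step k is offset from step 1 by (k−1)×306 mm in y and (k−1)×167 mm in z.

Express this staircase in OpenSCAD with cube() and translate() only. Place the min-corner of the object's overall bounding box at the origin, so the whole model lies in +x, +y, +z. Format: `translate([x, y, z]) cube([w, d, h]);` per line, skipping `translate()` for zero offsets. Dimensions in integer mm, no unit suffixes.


cube([1009, 306, 167]);
translate([0, 306, 167]) cube([1009, 306, 167]);
translate([0, 612, 334]) cube([1009, 306, 167]);
translate([0, 918, 501]) cube([1009, 306, 167]);
translate([0, 1224, 668]) cube([1009, 306, 167]);
translate([0, 1530, 835]) cube([1009, 306, 167]);
translate([0, 1836, 1002]) cube([1009, 306, 167]);
translate([0, 2142, 1169]) cube([1009, 306, 167]);
translate([0, 2448, 1336]) cube([1009, 306, 167]);


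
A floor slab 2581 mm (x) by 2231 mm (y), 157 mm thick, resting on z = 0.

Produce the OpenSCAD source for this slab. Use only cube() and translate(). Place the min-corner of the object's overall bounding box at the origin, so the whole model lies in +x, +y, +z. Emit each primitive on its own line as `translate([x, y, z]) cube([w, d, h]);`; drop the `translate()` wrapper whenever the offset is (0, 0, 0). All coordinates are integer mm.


cube([2581, 2231, 157]);


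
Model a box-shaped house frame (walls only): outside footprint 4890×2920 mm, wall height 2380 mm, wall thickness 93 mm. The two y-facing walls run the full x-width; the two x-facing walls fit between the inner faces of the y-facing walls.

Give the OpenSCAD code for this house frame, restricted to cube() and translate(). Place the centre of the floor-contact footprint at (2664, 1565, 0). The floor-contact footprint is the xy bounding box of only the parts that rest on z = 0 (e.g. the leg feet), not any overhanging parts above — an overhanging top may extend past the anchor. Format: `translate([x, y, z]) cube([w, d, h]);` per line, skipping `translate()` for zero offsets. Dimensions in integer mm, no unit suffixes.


translate([219, 105, 0]) cube([4890, 93, 2380]);
translate([219, 2932, 0]) cube([4890, 93, 2380]);
translate([219, 198, 0]) cube([93, 2734, 2380]);
translate([5016, 198, 0]) cube([93, 2734, 2380]);


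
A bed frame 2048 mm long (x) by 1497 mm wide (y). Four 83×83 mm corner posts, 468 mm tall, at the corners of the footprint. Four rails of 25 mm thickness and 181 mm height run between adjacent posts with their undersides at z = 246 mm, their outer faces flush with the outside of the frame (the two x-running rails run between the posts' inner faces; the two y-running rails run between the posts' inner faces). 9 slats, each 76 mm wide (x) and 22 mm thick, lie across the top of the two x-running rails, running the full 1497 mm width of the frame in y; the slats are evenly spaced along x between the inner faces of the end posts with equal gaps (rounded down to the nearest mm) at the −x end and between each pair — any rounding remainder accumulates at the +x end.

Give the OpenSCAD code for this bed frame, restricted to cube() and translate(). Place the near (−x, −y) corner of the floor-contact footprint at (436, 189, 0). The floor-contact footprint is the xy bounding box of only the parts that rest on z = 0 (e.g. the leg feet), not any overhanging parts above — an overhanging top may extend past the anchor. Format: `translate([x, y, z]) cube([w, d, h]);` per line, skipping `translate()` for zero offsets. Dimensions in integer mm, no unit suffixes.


// slat z = rail_z + rail_h = 246 + 181 = 427
// slat gap = ⌊(1882 − 9·76) / 10⌋ = 119
translate([436, 189, 0]) cube([83, 83, 468]);
translate([436, 1603, 0]) cube([83, 83, 468]);
translate([2401, 189, 0]) cube([83, 83, 468]);
translate([2401, 1603, 0]) cube([83, 83, 468]);
translate([519, 189, 246]) cube([1882, 25, 181]);
translate([519, 1661, 246]) cube([1882, 25, 181]);
translate([436, 272, 246]) cube([25, 1331, 181]);
translate([2459, 272, 246]) cube([25, 1331, 181]);
translate([638, 189, 427]) cube([76, 1497, 22]);
translate([833, 189, 427]) cube([76, 1497, 22]);
translate([1028, 189, 427]) cube([76, 1497, 22]);
translate([1223, 189, 427]) cube([76, 1497, 22]);
translate([1418, 189, 427]) cube([76, 1497, 22]);
translate([1613, 189, 427]) cube([76, 1497, 22]);
translate([1808, 189, 427]) cube([76, 1497, 22]);
translate([2003, 189, 427]) cube([76, 1497, 22]);
translate([2198, 189, 427]) cube([76, 1497, 22]);


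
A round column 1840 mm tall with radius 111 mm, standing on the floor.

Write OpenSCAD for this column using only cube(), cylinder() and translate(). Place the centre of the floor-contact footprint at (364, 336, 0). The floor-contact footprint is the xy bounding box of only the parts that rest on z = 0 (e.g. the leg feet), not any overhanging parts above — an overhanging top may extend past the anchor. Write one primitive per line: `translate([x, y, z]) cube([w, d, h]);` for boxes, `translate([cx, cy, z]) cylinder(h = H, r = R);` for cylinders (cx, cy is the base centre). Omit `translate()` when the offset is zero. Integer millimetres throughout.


translate([364, 336, 0]) cylinder(h = 1840, r = 111);


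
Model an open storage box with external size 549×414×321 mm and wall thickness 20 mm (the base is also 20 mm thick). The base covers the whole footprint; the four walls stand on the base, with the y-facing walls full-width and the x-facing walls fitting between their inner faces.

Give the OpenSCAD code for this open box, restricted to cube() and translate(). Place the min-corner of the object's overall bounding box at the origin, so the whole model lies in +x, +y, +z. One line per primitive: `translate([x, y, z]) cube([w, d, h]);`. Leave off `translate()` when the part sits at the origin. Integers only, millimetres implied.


cube([549, 414, 20]);
translate([0, 0, 20]) cube([549, 20, 301]);
translate([0, 394, 20]) cube([549, 20, 301]);
translate([0, 20, 20]) cube([20, 374, 301]);
translate([529, 20, 20]) cube([20, 374, 301]);


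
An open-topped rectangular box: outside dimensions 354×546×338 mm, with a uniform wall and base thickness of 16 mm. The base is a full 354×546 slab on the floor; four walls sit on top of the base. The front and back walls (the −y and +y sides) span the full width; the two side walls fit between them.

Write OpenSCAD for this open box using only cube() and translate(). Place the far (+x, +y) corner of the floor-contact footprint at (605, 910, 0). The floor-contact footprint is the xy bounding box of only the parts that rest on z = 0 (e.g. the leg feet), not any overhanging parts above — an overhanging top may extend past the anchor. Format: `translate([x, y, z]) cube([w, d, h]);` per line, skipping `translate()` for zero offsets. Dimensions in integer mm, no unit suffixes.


translate([251, 364, 0]) cube([354, 546, 16]);
translate([251, 364, 16]) cube([354, 16, 322]);
translate([251, 894, 16]) cube([354, 16, 322]);
translate([251, 380, 16]) cube([16, 514, 322]);
translate([589, 380, 16]) cube([16, 514, 322]);


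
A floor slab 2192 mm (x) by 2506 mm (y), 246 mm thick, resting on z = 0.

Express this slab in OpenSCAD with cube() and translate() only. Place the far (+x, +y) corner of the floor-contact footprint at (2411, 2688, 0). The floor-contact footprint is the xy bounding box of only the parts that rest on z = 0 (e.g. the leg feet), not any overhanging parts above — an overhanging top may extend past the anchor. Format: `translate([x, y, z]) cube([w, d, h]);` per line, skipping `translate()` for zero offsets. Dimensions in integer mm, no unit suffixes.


translate([219, 182, 0]) cube([2192, 2506, 246]);


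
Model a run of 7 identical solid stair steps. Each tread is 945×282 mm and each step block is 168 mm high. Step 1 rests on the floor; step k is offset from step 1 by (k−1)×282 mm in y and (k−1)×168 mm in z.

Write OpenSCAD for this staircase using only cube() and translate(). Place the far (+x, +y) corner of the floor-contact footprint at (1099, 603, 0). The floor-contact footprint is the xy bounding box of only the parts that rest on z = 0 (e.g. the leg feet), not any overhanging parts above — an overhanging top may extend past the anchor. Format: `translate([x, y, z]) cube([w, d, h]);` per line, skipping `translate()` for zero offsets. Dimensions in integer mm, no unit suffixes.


translate([154, 321, 0]) cube([945, 282, 168]);
translate([154, 603, 168]) cube([945, 282, 168]);
translate([154, 885, 336]) cube([945, 282, 168]);
translate([154, 1167, 504]) cube([945, 282, 168]);
translate([154, 1449, 672]) cube([945, 282, 168]);
translate([154, 1731, 840]) cube([945, 282, 168]);
translate([154, 2013, 1008]) cube([945, 282, 168]);


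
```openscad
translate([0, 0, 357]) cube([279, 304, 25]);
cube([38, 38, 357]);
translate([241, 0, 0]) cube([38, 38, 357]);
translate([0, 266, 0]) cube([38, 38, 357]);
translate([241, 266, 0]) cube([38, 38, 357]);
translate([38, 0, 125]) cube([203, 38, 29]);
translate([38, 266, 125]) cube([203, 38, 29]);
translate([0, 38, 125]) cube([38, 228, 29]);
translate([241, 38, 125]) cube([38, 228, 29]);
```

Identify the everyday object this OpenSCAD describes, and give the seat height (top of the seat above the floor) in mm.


A stool. The seat height is 382 mm.

A 279×304×25 slab at z = 357 on four corner posts — a stool. The seat top is 357 + 25 = 382 mm.


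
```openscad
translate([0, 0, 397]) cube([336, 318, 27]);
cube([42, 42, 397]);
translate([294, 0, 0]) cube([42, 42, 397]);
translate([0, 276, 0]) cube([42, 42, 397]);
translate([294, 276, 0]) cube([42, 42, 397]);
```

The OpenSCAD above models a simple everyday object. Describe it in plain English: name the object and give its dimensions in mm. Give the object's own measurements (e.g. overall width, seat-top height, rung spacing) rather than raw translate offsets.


A simple wooden stool: a rectangular seat 336 mm (x) by 318 mm (y), 27 mm thick, top face at z = 424 mm, on four square legs, each 42×42 mm in cross-section. The legs rest on z = 0, each flush with a corner of the seat.


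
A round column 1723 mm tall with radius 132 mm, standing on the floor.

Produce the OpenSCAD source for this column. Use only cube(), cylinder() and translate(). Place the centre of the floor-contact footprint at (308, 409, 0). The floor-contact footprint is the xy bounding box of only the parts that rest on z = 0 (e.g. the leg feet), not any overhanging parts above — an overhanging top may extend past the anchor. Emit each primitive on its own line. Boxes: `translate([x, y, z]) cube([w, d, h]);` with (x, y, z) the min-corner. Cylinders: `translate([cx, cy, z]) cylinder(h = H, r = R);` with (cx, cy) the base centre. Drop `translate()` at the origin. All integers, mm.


translate([308, 409, 0]) cylinder(h = 1723, r = 132);


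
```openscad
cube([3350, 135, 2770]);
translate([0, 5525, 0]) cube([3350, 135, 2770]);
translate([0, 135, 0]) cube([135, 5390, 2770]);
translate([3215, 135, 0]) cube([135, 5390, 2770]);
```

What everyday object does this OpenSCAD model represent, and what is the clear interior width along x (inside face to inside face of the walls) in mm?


A house (or room) frame. The interior width is 3080 mm.

Four 2770 mm walls enclosing a rectangle with no floor or roof — a room or house frame. Outside width is 3350 mm and wall thickness is 135 mm, so the interior width is 3350 − 2 × 135 = 3080 mm.


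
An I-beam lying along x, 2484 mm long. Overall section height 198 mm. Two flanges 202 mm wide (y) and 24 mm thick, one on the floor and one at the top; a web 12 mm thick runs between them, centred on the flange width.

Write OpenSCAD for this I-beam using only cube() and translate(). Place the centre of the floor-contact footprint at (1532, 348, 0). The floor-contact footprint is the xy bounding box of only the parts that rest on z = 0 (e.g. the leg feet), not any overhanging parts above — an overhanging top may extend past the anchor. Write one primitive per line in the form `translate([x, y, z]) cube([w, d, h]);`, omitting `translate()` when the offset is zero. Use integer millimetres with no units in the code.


translate([290, 247, 0]) cube([2484, 202, 24]);
translate([290, 342, 24]) cube([2484, 12, 150]);
translate([290, 247, 174]) cube([2484, 202, 24]);


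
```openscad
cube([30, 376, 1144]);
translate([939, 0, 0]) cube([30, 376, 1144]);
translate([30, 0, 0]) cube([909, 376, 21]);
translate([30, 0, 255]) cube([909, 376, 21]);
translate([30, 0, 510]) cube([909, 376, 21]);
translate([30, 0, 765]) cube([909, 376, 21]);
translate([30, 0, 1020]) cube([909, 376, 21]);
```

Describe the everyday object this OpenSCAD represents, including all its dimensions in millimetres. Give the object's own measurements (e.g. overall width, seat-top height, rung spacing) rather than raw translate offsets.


An open bookshelf. Two side panels, each 30 mm thick, 376 mm deep and 1144 mm tall, stand 969 mm apart (outside-to-outside). Between them sit 5 shelves, each 21 mm thick and 376 mm deep, spanning the full gap between the sides. The bottom shelf rests on the floor (its underside at z = 0) and the clear gap between one shelf's top and the next shelf's underside is 234 mm.


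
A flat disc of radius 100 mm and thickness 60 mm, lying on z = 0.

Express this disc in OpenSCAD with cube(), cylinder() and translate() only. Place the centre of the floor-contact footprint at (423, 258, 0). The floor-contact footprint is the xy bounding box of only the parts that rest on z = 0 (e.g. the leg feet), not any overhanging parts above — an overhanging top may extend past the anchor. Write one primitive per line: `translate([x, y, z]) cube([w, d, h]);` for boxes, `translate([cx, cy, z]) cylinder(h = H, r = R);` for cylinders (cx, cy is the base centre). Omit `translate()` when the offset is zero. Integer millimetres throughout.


translate([423, 258, 0]) cylinder(h = 60, r = 100);


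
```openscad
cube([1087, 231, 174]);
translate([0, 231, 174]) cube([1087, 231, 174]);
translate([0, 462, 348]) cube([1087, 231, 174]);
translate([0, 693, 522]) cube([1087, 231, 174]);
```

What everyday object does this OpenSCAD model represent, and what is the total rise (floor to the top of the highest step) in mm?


A staircase. The total rise is 696 mm.

4 identical blocks, each offset up and back from the previous — a staircase. Each step is 174 mm tall and there are 4 of them, so the total rise is 4 × 174 = 696 mm.


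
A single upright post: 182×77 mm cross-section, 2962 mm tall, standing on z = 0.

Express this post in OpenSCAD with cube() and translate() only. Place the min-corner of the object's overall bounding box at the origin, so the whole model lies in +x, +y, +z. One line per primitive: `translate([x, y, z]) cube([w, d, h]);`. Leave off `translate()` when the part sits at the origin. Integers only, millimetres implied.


cube([182, 77, 2962]);


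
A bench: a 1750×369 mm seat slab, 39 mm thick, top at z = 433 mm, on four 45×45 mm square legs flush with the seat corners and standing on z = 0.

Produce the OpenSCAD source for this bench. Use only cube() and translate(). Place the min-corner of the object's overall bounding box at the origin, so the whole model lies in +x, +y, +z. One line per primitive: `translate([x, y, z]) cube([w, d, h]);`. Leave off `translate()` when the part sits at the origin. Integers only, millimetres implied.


translate([0, 0, 394]) cube([1750, 369, 39]);
cube([45, 45, 394]);
translate([0, 324, 0]) cube([45, 45, 394]);
translate([1705, 0, 0]) cube([45, 45, 394]);
translate([1705, 324, 0]) cube([45, 45, 394]);


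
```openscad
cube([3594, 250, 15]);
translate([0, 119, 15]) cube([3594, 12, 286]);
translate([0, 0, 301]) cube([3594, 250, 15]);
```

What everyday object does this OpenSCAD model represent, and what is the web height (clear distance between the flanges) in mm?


An I-beam. The web height is 286 mm.

Two wide flanges with a thin centred web — an I-beam. Overall 316 mm minus two 15 mm flanges gives a web of 316 − 2·15 = 286 mm.


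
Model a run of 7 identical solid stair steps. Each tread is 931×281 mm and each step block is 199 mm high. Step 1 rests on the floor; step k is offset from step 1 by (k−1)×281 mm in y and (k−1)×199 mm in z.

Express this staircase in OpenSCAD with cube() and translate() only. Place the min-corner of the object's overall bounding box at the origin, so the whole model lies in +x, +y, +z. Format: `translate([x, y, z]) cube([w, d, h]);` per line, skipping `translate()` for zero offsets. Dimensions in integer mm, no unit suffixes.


cube([931, 281, 199]);
translate([0, 281, 199]) cube([931, 281, 199]);
translate([0, 562, 398]) cube([931, 281, 199]);
translate([0, 843, 597]) cube([931, 281, 199]);
translate([0, 1124, 796]) cube([931, 281, 199]);
translate([0, 1405, 995]) cube([931, 281, 199]);
translate([0, 1686, 1194]) cube([931, 281, 199]);


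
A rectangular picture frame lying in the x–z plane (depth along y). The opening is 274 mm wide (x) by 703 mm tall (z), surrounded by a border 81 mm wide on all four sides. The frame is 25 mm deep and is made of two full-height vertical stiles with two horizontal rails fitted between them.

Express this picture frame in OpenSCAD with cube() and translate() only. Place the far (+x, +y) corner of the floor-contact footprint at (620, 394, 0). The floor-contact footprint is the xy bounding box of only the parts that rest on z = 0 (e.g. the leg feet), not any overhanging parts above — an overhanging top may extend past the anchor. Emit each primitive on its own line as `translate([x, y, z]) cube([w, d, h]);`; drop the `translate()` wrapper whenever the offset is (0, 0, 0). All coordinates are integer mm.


translate([184, 369, 0]) cube([81, 25, 865]);
translate([539, 369, 0]) cube([81, 25, 865]);
translate([265, 369, 0]) cube([274, 25, 81]);
translate([265, 369, 784]) cube([274, 25, 81]);


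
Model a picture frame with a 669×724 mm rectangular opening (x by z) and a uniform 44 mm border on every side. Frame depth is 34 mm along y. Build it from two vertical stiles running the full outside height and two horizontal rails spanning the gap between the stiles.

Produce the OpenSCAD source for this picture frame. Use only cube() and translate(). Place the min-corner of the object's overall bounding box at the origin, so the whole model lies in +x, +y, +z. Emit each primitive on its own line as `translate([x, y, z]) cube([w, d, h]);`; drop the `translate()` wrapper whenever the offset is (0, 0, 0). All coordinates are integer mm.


cube([44, 34, 812]);
translate([713, 0, 0]) cube([44, 34, 812]);
translate([44, 0, 0]) cube([669, 34, 44]);
translate([44, 0, 768]) cube([669, 34, 44]);


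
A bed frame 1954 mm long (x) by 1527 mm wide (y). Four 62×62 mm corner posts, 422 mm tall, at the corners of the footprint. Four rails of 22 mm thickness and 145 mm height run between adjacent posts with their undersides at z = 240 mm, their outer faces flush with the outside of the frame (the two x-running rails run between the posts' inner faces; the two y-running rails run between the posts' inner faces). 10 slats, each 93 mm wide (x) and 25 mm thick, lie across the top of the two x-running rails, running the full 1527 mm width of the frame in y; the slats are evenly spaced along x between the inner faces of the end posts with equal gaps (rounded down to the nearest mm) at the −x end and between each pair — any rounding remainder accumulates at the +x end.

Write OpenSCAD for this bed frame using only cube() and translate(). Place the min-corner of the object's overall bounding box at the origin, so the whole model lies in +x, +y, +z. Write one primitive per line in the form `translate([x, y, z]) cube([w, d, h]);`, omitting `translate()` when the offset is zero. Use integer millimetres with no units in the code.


cube([62, 62, 422]);
translate([0, 1465, 0]) cube([62, 62, 422]);
translate([1892, 0, 0]) cube([62, 62, 422]);
translate([1892, 1465, 0]) cube([62, 62, 422]);
translate([62, 0, 240]) cube([1830, 22, 145]);
translate([62, 1505, 240]) cube([1830, 22, 145]);
translate([0, 62, 240]) cube([22, 1403, 145]);
translate([1932, 62, 240]) cube([22, 1403, 145]);
translate([143, 0, 385]) cube([93, 1527, 25]);
translate([317, 0, 385]) cube([93, 1527, 25]);
translate([491, 0, 385]) cube([93, 1527, 25]);
translate([665, 0, 385]) cube([93, 1527, 25]);
translate([839, 0, 385]) cube([93, 1527, 25]);
translate([1013, 0, 385]) cube([93, 1527, 25]);
translate([1187, 0, 385]) cube([93, 1527, 25]);
translate([1361, 0, 385]) cube([93, 1527, 25]);
translate([1535, 0, 385]) cube([93, 1527, 25]);
translate([1709, 0, 385]) cube([93, 1527, 25]);


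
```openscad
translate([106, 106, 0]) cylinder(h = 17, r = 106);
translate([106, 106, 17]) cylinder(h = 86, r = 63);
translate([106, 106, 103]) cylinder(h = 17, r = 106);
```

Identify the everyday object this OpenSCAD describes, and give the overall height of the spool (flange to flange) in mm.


A spool. The overall height is 120 mm.

Three coaxial cylinders, large–small–large — a spool. Two 17 mm flanges and a 86 mm core give 17 + 86 + 17 = 120 mm.


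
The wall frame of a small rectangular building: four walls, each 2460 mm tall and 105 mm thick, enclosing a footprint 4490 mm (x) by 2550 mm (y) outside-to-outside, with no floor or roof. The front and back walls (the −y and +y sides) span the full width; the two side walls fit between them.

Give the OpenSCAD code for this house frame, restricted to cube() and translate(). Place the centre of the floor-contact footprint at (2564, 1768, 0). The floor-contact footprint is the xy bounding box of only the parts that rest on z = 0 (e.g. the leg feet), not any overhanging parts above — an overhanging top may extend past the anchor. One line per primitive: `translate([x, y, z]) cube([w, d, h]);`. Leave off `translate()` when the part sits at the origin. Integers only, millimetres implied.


translate([319, 493, 0]) cube([4490, 105, 2460]);
translate([319, 2938, 0]) cube([4490, 105, 2460]);
translate([319, 598, 0]) cube([105, 2340, 2460]);
translate([4704, 598, 0]) cube([105, 2340, 2460]);


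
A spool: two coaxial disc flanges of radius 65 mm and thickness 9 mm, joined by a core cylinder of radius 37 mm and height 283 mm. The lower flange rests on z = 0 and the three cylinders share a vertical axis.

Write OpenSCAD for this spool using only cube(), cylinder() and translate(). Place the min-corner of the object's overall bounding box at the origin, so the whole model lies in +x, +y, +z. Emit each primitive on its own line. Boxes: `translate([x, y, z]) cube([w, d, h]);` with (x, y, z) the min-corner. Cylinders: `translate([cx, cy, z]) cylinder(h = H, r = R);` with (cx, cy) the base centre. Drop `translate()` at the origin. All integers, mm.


translate([65, 65, 0]) cylinder(h = 9, r = 65);
translate([65, 65, 9]) cylinder(h = 283, r = 37);
translate([65, 65, 292]) cylinder(h = 9, r = 65);


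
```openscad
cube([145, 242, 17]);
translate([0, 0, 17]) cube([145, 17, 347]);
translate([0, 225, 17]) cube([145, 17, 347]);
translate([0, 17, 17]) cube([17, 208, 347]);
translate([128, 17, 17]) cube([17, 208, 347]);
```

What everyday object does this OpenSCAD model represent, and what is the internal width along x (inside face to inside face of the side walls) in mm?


An open box. The internal width is 111 mm.

A 145×242 base slab with four walls standing on it — an open box. The base is 145 mm wide and the walls are 17 mm thick, so the internal width is 145 − 2 × 17 = 111 mm.


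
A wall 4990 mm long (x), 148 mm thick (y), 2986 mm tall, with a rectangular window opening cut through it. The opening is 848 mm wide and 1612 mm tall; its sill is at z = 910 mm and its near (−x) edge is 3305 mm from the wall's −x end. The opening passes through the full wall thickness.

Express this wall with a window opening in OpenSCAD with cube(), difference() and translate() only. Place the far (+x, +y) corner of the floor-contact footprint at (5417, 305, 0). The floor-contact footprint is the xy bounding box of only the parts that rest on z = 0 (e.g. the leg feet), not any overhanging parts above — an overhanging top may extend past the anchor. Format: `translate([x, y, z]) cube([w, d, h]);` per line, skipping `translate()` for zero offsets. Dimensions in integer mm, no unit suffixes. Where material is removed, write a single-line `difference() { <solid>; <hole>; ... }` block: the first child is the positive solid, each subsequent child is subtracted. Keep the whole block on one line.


difference() { translate([427, 157, 0]) cube([4990, 148, 2986]); translate([3732, 157, 910]) cube([848, 148, 1612]); }


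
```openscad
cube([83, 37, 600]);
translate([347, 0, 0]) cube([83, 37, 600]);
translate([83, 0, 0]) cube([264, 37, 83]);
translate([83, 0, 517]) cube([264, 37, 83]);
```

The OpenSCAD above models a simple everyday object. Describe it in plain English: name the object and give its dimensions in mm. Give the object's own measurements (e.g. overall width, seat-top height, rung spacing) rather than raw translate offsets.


A rectangular picture frame lying in the x–z plane (depth along y). The opening is 264 mm wide (x) by 434 mm tall (z), surrounded by a border 83 mm wide on all four sides. The frame is 37 mm deep and is made of two full-height vertical stiles with two horizontal rails fitted between them.


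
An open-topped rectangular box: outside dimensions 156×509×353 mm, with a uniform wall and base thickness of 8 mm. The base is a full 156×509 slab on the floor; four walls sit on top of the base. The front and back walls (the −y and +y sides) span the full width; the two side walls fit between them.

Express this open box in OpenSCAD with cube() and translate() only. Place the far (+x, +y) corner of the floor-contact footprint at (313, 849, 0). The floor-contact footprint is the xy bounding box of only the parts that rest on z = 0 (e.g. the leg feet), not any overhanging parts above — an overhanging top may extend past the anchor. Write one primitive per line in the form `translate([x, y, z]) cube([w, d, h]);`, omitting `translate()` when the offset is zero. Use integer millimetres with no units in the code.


translate([157, 340, 0]) cube([156, 509, 8]);
translate([157, 340, 8]) cube([156, 8, 345]);
translate([157, 841, 8]) cube([156, 8, 345]);
translate([157, 348, 8]) cube([8, 493, 345]);
translate([305, 348, 8]) cube([8, 493, 345]);


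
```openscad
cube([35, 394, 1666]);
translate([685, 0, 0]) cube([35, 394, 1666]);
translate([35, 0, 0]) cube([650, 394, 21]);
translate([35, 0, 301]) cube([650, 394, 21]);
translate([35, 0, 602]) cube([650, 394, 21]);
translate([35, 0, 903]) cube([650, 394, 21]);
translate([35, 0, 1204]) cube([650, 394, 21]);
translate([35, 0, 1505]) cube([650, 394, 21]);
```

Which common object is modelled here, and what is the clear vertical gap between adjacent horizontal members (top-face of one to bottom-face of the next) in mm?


A bookshelf. The clear shelf gap is 280 mm.

Two tall side panels with 6 horizontal boards between them — a bookshelf. The first two shelf undersides are at z = 0 and z = 301; with shelf thickness 21, the clear gap is 301 − 0 − 21 = 280 mm.
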